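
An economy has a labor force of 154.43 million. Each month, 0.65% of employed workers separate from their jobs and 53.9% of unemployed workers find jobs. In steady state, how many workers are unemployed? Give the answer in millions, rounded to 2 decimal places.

Steady-state unemployment rate u* = s/(s+f) = 0.65/(0.65+53.9) = 0.011916.
Unemployed = u* × labor force = 0.011916 × 154.43 ≈ 1.84 million.

About 1.84 million are unemployed in steady state.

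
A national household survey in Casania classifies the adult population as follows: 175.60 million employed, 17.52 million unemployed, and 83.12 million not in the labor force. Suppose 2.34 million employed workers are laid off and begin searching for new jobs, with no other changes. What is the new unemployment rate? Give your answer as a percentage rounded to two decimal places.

New unemployment rate ≈ 10.28%.

Initially, labor force = 175.60 + 17.52 = 193.12 million, so u = 17.52/193.12 = 9.07%.
After the change, employed falls and unemployed rises by 2.34; labor force unchanged → E = 173.26, U = 19.86, labor force = 193.12 million.
New unemployment rate = 19.86 / 193.12 = 10.28%.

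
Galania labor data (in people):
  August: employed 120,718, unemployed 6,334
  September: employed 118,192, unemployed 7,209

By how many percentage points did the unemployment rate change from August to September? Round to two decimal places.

August: labor force = 120,718 + 6,334 = 127,052; u = 6,334/127,052 = 4.99%.
September: labor force = 118,192 + 7,209 = 125,401; u = 7,209/125,401 = 5.75%.
Change = 5.75% − 4.99% = +0.76 pp.

The unemployment rate changed by +0.76 percentage points.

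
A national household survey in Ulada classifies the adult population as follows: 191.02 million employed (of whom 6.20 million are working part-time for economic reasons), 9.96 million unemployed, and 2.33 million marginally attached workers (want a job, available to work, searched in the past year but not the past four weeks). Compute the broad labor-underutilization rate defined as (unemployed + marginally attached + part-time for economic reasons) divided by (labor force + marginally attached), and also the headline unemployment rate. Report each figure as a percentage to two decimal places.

Broad underutilization rate ≈ 9.09%; headline unemployment rate ≈ 4.96%.

Labor force = 191.02 + 9.96 = 200.98 million.
Numerator = 9.96 + 2.33 + 6.20 = 18.49 million.
Denominator = 200.98 + 2.33 = 203.31 million.
Broad rate = 18.49 / 203.31 = 9.09%.
Headline unemployment rate = 9.96 / 200.98 = 4.96%.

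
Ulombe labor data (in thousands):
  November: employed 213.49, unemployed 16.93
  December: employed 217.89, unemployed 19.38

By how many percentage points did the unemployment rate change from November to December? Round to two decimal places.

November: labor force = 213.49 + 16.93 = 230.42; u = 16.93/230.42 = 7.35%.
December: labor force = 217.89 + 19.38 = 237.27; u = 19.38/237.27 = 8.17%.
Change = 8.17% − 7.35% = +0.82 pp.

The unemployment rate changed by +0.82 percentage points.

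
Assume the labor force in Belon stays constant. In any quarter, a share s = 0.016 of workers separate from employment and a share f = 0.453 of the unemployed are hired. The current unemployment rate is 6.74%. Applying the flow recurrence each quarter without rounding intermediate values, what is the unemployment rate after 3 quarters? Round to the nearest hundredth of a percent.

Unemployment rate after three quarters ≈ 3.91%.

With a fixed labor force, u_{t+1} = u_t + s·(1−u_t) − f·u_t = u_t·(1−s−f) + s.
Here 1−s−f = 0.531 and s = 0.016.
u_1 = 0.067400 × 0.531 + 0.016 = 0.051789.
u_2 = 0.051789 × 0.531 + 0.016 = 0.043500.
u_3 = 0.043500 × 0.531 + 0.016 = 0.039099.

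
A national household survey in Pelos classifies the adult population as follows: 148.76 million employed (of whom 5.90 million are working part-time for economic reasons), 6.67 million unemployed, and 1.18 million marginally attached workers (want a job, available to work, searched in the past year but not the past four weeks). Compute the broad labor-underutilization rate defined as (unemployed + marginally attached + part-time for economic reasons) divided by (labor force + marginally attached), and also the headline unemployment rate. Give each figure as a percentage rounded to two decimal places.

Broad underutilization rate ≈ 8.78%; headline unemployment rate ≈ 4.29%.

Labor force = 148.76 + 6.67 = 155.43 million.
Numerator = 6.67 + 1.18 + 5.90 = 13.75 million.
Denominator = 155.43 + 1.18 = 156.61 million.
Broad rate = 13.75 / 156.61 = 8.78%.
Headline unemployment rate = 6.67 / 155.43 = 4.29%.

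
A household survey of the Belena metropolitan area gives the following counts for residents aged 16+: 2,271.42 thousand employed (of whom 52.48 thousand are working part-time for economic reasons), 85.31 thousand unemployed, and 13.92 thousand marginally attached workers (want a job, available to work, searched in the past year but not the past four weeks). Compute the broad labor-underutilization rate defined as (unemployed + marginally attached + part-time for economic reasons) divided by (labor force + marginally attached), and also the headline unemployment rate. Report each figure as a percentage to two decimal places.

Broad underutilization rate ≈ 6.40%; headline unemployment rate ≈ 3.62%.

Labor force = 2,271.42 + 85.31 = 2,356.73 thousand.
Numerator = 85.31 + 13.92 + 52.48 = 151.71 thousand.
Denominator = 2,356.73 + 13.92 = 2,370.65 thousand.
Broad rate = 151.71 / 2,370.65 = 6.40%.
Headline unemployment rate = 85.31 / 2,356.73 = 3.62%.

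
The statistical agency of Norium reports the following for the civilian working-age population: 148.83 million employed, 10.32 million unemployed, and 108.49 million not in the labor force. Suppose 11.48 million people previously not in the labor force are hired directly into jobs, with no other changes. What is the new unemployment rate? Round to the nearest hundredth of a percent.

New unemployment rate ≈ 6.05%.

Initially, labor force = 148.83 + 10.32 = 159.15 million, so u = 10.32/159.15 = 6.48%.
After the change, employed and labor force both rise by 11.48; unemployed unchanged → E = 160.31, U = 10.32, labor force = 170.63 million.
New unemployment rate = 10.32 / 170.63 = 6.05%.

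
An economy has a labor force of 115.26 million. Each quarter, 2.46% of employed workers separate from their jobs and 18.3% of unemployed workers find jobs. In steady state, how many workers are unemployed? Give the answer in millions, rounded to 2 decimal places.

About 13.66 million are unemployed in steady state.

Steady-state unemployment rate u* = s/(s+f) = 2.46/(2.46+18.3) = 0.118497.
Unemployed = u* × labor force = 0.118497 × 115.26 ≈ 13.66 million.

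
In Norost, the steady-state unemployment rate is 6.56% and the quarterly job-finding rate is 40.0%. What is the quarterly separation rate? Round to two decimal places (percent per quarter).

Separation rate ≈ 2.81% per quarter.

From u* = s/(s+f): s = u·f/(1−u).
s = 0.0656 × 40.0 / (1 − 0.0656) = 2.6240 / 0.9344 ≈ 2.81% per quarter.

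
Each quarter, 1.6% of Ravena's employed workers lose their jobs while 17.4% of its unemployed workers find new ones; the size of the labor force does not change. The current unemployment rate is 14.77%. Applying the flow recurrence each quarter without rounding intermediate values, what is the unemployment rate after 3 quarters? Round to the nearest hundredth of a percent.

Unemployment rate after three quarters ≈ 11.80%.

With a fixed labor force, u_{t+1} = u_t + s·(1−u_t) − f·u_t = u_t·(1−s−f) + s.
Here 1−s−f = 0.810 and s = 0.016.
u_1 = 0.147700 × 0.810 + 0.016 = 0.135637.
u_2 = 0.135637 × 0.810 + 0.016 = 0.125866.
u_3 = 0.125866 × 0.810 + 0.016 = 0.117951.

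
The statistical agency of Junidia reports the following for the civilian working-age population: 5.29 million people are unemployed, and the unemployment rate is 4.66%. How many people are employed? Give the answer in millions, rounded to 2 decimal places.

About 108.23 million are employed.

Labor force = U / u = 5.29 / 0.0466 ≈ 113.52 million.
Employed = labor force − unemployed = 113.52 − 5.29 = 108.23 million.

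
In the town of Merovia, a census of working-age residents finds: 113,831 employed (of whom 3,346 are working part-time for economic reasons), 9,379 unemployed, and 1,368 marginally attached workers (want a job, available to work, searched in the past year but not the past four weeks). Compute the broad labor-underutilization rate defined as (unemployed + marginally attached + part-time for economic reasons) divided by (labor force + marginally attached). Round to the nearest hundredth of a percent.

Labor force = 113,831 + 9,379 = 123,210.
Numerator = 9,379 + 1,368 + 3,346 = 14,093.
Denominator = 123,210 + 1,368 = 124,578.
Broad rate = 14,093 / 124,578 = 11.31%.

Broad underutilization rate ≈ 11.31%.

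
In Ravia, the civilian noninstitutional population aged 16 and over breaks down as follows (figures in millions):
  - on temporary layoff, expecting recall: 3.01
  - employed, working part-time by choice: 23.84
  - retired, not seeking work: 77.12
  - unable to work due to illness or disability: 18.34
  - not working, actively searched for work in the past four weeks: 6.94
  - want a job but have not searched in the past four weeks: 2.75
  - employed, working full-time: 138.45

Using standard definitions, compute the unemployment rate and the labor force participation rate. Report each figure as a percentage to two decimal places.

Unemployment rate ≈ 5.78%; labor force participation rate ≈ 63.69%.

Employed = 23.84 + 138.45 = 162.29 million.
Unemployed = 3.01 + 6.94 = 9.95 million (jobless and actively searching, or on temporary layoff).
Labor force = 162.29 + 9.95 = 172.24 million.
Not in labor force = 77.12 + 18.34 + 2.75 = 98.21 million (those not working and not actively searching are outside the labor force — including those who want a job but have given up searching).
Civilian working-age population = 172.24 + 98.21 = 270.45 million.
Unemployment rate = 9.95 / 172.24 = 5.78%.
Labor force participation rate = 172.24 / 270.45 = 63.69%.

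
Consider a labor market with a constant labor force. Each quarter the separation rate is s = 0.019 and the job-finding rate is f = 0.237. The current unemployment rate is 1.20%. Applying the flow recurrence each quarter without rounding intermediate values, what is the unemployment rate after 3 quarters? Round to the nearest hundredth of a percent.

With a fixed labor force, u_{t+1} = u_t + s·(1−u_t) − f·u_t = u_t·(1−s−f) + s.
Here 1−s−f = 0.744 and s = 0.019.
u_1 = 0.012000 × 0.744 + 0.019 = 0.027928.
u_2 = 0.027928 × 0.744 + 0.019 = 0.039778.
u_3 = 0.039778 × 0.744 + 0.019 = 0.048595.

Unemployment rate after three quarters ≈ 4.86%.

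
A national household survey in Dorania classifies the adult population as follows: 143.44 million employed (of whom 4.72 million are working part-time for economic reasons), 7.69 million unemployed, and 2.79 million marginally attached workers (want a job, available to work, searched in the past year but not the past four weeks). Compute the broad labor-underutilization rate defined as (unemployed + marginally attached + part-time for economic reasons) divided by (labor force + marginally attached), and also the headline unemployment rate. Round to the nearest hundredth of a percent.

Labor force = 143.44 + 7.69 = 151.13 million.
Numerator = 7.69 + 2.79 + 4.72 = 15.20 million.
Denominator = 151.13 + 2.79 = 153.92 million.
Broad rate = 15.20 / 153.92 = 9.88%.
Headline unemployment rate = 7.69 / 151.13 = 5.09%.

Broad underutilization rate ≈ 9.88%; headline unemployment rate ≈ 5.09%.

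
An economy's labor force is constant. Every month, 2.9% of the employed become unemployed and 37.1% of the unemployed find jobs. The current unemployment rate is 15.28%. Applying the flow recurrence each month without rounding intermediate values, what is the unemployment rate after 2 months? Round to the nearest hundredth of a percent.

Unemployment rate after two months ≈ 10.14%.

With a fixed labor force, u_{t+1} = u_t + s·(1−u_t) − f·u_t = u_t·(1−s−f) + s.
Here 1−s−f = 0.600 and s = 0.029.
u_1 = 0.152800 × 0.600 + 0.029 = 0.120680.
u_2 = 0.120680 × 0.600 + 0.029 = 0.101408.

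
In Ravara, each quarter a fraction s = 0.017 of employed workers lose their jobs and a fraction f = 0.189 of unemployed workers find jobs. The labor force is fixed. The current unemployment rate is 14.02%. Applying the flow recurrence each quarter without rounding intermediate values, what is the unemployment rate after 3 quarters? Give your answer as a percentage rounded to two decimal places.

Unemployment rate after three quarters ≈ 11.14%.

With a fixed labor force, u_{t+1} = u_t + s·(1−u_t) − f·u_t = u_t·(1−s−f) + s.
Here 1−s−f = 0.794 and s = 0.017.
u_1 = 0.140200 × 0.794 + 0.017 = 0.128319.
u_2 = 0.128319 × 0.794 + 0.017 = 0.118885.
u_3 = 0.118885 × 0.794 + 0.017 = 0.111395.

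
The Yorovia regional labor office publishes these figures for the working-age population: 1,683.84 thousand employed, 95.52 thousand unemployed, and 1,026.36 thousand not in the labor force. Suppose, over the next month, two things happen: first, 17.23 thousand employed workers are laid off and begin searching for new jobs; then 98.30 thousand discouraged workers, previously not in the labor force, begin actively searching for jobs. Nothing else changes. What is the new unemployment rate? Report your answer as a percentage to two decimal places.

New unemployment rate ≈ 11.24%.

Initially, labor force = 1,683.84 + 95.52 = 1,779.36 thousand, so u = 95.52/1,779.36 = 5.37%.
After the first change, employed falls and unemployed rises by 17.23; labor force unchanged → E = 1,666.61, U = 112.75, labor force = 1,779.36 thousand.
After the second change, unemployed and labor force both rise by 98.30 → E = 1,666.61, U = 211.05, labor force = 1,877.66 thousand.
New unemployment rate = 211.05 / 1,877.66 = 11.24%.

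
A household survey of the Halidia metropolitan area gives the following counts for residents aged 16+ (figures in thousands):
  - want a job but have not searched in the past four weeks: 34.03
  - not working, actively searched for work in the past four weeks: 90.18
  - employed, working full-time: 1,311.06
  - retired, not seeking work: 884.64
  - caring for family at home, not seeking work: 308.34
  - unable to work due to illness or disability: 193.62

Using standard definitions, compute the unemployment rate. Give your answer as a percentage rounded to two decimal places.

Employed = 1,311.06 thousand.
Unemployed = 90.18 thousand.
Labor force = 1,311.06 + 90.18 = 1,401.24 thousand.
Unemployment rate = 90.18 / 1,401.24 = 6.44%.

Unemployment rate ≈ 6.44%.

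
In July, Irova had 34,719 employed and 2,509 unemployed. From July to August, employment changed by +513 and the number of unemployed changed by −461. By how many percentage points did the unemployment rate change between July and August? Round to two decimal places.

July: labor force = 34,719 + 2,509 = 37,228; u = 2,509/37,228 = 6.74%.
August: labor force = 35,232 + 2,048 = 37,280; u = 2,048/37,280 = 5.49%.
Change = 5.49% − 6.74% = −1.25 pp.

The unemployment rate changed by −1.25 percentage points.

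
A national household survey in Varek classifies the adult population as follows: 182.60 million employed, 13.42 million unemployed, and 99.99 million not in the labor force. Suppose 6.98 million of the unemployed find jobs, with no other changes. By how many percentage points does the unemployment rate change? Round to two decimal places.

The unemployment rate changes by −3.56 percentage points.

Initially, labor force = 182.60 + 13.42 = 196.02 million, so u = 13.42/196.02 = 6.85%.
After the change, unemployed falls and employed rises by 6.98; labor force unchanged → E = 189.58, U = 6.44, labor force = 196.02 million.
New unemployment rate = 6.44 / 196.02 = 3.29%.
Change = 3.29% − 6.85% = −3.56 percentage points.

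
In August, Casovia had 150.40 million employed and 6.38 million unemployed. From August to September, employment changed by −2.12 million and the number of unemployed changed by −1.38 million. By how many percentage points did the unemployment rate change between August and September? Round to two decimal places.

August: labor force = 150.40 + 6.38 = 156.78; u = 6.38/156.78 = 4.07%.
September: labor force = 148.28 + 5.00 = 153.28; u = 5.00/153.28 = 3.26%.
Change = 3.26% − 4.07% = −0.81 pp.

The unemployment rate changed by −0.81 percentage points.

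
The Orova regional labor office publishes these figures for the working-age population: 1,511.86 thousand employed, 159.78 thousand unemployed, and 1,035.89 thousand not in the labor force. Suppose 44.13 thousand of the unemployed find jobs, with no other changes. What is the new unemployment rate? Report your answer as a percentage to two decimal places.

Initially, labor force = 1,511.86 + 159.78 = 1,671.64 thousand, so u = 159.78/1,671.64 = 9.56%.
After the change, unemployed falls and employed rises by 44.13; labor force unchanged → E = 1,555.99, U = 115.65, labor force = 1,671.64 thousand.
New unemployment rate = 115.65 / 1,671.64 = 6.92%.

New unemployment rate ≈ 6.92%.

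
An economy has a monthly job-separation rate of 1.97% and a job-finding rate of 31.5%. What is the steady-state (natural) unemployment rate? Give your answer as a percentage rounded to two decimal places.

Steady-state unemployment rate ≈ 5.89%.

At steady state the flows balance: s·E = f·U, so U/(E+U) = s/(s+f).
u* = 1.97 / (1.97 + 31.5) = 1.97 / 33.47 = 5.89%.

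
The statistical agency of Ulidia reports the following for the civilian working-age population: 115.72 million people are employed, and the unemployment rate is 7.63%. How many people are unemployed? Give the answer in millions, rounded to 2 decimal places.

About 9.56 million are unemployed.

Let U be the number unemployed. The labor force is E + U, and U/(E+U) = 0.0763.
So U = 0.0763 × 115.72 / (1 − 0.0763) = 8.8294 / 0.9237 ≈ 9.56 million.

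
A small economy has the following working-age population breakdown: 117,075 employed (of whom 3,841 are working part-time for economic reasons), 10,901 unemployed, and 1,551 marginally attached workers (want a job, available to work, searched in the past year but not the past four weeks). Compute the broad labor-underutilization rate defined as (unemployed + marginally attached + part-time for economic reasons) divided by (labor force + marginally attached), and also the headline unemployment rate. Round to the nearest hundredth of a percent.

Broad underutilization rate ≈ 12.58%; headline unemployment rate ≈ 8.52%.

Labor force = 117,075 + 10,901 = 127,976.
Numerator = 10,901 + 1,551 + 3,841 = 16,293.
Denominator = 127,976 + 1,551 = 129,527.
Broad rate = 16,293 / 129,527 = 12.58%.
Headline unemployment rate = 10,901 / 127,976 = 8.52%.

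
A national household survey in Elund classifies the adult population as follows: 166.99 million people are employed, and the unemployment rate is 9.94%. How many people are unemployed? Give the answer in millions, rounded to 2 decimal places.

About 18.43 million are unemployed.

Let U be the number unemployed. The labor force is E + U, and U/(E+U) = 0.0994.
So U = 0.0994 × 166.99 / (1 − 0.0994) = 16.5988 / 0.9006 ≈ 18.43 million.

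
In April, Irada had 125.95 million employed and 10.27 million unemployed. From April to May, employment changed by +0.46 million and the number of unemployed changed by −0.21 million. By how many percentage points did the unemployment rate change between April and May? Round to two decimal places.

The unemployment rate changed by −0.17 percentage points.

April: labor force = 125.95 + 10.27 = 136.22; u = 10.27/136.22 = 7.54%.
May: labor force = 126.41 + 10.06 = 136.47; u = 10.06/136.47 = 7.37%.
Change = 7.37% − 7.54% = −0.17 pp.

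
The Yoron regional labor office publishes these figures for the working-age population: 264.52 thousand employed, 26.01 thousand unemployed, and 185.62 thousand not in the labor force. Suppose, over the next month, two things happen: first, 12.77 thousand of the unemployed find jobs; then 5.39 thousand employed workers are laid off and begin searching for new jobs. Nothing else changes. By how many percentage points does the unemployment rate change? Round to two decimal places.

Initially, labor force = 264.52 + 26.01 = 290.53 thousand, so u = 26.01/290.53 = 8.95%.
After the first change, unemployed falls and employed rises by 12.77; labor force unchanged → E = 277.29, U = 13.24, labor force = 290.53 thousand.
After the second change, employed falls and unemployed rises by 5.39; labor force unchanged → E = 271.90, U = 18.63, labor force = 290.53 thousand.
New unemployment rate = 18.63 / 290.53 = 6.41%.
Change = 6.41% − 8.95% = −2.54 percentage points.

The unemployment rate changes by −2.54 percentage points.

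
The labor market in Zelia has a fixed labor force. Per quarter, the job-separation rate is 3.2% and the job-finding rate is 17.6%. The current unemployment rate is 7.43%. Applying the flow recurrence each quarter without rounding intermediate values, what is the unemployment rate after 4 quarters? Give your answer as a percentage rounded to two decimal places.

With a fixed labor force, u_{t+1} = u_t + s·(1−u_t) − f·u_t = u_t·(1−s−f) + s.
Here 1−s−f = 0.792 and s = 0.032.
u_1 = 0.074300 × 0.792 + 0.032 = 0.090846.
u_2 = 0.090846 × 0.792 + 0.032 = 0.103950.
u_3 = 0.103950 × 0.792 + 0.032 = 0.114328.
u_4 = 0.114328 × 0.792 + 0.032 = 0.122548.

Unemployment rate after four quarters ≈ 12.25%.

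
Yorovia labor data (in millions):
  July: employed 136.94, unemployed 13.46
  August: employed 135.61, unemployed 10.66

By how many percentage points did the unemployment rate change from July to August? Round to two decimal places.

The unemployment rate changed by −1.66 percentage points.

July: labor force = 136.94 + 13.46 = 150.40; u = 13.46/150.40 = 8.95%.
August: labor force = 135.61 + 10.66 = 146.27; u = 10.66/146.27 = 7.29%.
Change = 7.29% − 8.95% = −1.66 pp.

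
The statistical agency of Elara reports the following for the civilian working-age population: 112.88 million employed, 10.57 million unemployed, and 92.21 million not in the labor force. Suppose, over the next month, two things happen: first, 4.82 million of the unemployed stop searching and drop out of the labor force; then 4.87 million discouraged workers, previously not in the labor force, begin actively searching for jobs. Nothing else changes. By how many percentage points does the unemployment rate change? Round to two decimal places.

The unemployment rate changes by +0.04 percentage points.

Initially, labor force = 112.88 + 10.57 = 123.45 million, so u = 10.57/123.45 = 8.56%.
After the first change, unemployed and labor force both fall by 4.82 → E = 112.88, U = 5.75, labor force = 118.63 million.
After the second change, unemployed and labor force both rise by 4.87 → E = 112.88, U = 10.62, labor force = 123.50 million.
New unemployment rate = 10.62 / 123.50 = 8.60%.
Change = 8.60% − 8.56% = +0.04 percentage points.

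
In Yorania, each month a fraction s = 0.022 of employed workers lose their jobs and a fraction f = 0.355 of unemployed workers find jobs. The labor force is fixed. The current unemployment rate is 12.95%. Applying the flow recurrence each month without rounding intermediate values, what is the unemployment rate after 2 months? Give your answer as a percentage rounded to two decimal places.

Unemployment rate after two months ≈ 8.60%.

With a fixed labor force, u_{t+1} = u_t + s·(1−u_t) − f·u_t = u_t·(1−s−f) + s.
Here 1−s−f = 0.623 and s = 0.022.
u_1 = 0.129500 × 0.623 + 0.022 = 0.102679.
u_2 = 0.102679 × 0.623 + 0.022 = 0.085969.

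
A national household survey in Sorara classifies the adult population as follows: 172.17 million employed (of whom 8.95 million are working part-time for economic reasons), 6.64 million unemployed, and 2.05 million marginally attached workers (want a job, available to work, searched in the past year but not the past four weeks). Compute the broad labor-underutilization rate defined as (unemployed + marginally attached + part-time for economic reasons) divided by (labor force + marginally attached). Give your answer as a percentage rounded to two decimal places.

Broad underutilization rate ≈ 9.75%.

Labor force = 172.17 + 6.64 = 178.81 million.
Numerator = 6.64 + 2.05 + 8.95 = 17.64 million.
Denominator = 178.81 + 2.05 = 180.86 million.
Broad rate = 17.64 / 180.86 = 9.75%.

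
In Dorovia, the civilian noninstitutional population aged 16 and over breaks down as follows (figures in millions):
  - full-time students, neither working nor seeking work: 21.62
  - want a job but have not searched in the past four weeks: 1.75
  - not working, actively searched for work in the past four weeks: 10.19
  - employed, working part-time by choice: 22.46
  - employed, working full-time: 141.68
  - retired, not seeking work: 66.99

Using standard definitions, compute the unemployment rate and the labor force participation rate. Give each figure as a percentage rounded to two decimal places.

Unemployment rate ≈ 5.85%; labor force participation rate ≈ 65.86%.

Employed = 22.46 + 141.68 = 164.14 million.
Unemployed = 10.19 million.
Labor force = 164.14 + 10.19 = 174.33 million.
Not in labor force = 21.62 + 1.75 + 66.99 = 90.36 million (those not working and not actively searching are outside the labor force — including those who want a job but have given up searching).
Civilian working-age population = 174.33 + 90.36 = 264.69 million.
Unemployment rate = 10.19 / 174.33 = 5.85%.
Labor force participation rate = 174.33 / 264.69 = 65.86%.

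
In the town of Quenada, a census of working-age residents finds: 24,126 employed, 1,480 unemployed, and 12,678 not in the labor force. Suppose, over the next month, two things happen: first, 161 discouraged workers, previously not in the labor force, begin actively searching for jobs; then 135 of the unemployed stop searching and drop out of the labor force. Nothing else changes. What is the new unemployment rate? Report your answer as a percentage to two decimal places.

New unemployment rate ≈ 5.88%.

Initially, labor force = 24,126 + 1,480 = 25,606, so u = 1,480/25,606 = 5.78%.
After the first change, unemployed and labor force both rise by 161 → E = 24,126, U = 1,641, labor force = 25,767.
After the second change, unemployed and labor force both fall by 135 → E = 24,126, U = 1,506, labor force = 25,632.
New unemployment rate = 1,506 / 25,632 = 5.88%.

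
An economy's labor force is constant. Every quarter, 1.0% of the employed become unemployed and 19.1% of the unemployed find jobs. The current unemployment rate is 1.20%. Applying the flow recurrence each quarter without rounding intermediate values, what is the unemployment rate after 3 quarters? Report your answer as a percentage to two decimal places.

With a fixed labor force, u_{t+1} = u_t + s·(1−u_t) − f·u_t = u_t·(1−s−f) + s.
Here 1−s−f = 0.799 and s = 0.010.
u_1 = 0.012000 × 0.799 + 0.010 = 0.019588.
u_2 = 0.019588 × 0.799 + 0.010 = 0.025651.
u_3 = 0.025651 × 0.799 + 0.010 = 0.030495.

Unemployment rate after three quarters ≈ 3.05%.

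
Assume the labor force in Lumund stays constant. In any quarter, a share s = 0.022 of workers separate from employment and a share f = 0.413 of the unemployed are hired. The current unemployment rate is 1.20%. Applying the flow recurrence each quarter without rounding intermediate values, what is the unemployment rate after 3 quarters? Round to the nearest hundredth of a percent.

Unemployment rate after three quarters ≈ 4.36%.

With a fixed labor force, u_{t+1} = u_t + s·(1−u_t) − f·u_t = u_t·(1−s−f) + s.
Here 1−s−f = 0.565 and s = 0.022.
u_1 = 0.012000 × 0.565 + 0.022 = 0.028780.
u_2 = 0.028780 × 0.565 + 0.022 = 0.038261.
u_3 = 0.038261 × 0.565 + 0.022 = 0.043617.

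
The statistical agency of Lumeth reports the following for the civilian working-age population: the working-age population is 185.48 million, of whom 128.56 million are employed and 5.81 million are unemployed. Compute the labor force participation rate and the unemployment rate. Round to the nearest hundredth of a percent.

Labor force participation rate ≈ 72.44%; unemployment rate ≈ 4.32%.

Labor force = employed + unemployed = 128.56 + 5.81 = 134.37 million.
Unemployment rate = 5.81 / 134.37 = 4.32%.
Labor force participation rate = 134.37 / 185.48 = 72.44%.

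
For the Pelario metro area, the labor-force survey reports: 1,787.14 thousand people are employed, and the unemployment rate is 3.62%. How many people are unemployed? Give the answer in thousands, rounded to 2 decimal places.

About 67.12 thousand are unemployed.

Let U be the number unemployed. The labor force is E + U, and U/(E+U) = 0.0362.
So U = 0.0362 × 1,787.14 / (1 − 0.0362) = 64.6945 / 0.9638 ≈ 67.12 thousand.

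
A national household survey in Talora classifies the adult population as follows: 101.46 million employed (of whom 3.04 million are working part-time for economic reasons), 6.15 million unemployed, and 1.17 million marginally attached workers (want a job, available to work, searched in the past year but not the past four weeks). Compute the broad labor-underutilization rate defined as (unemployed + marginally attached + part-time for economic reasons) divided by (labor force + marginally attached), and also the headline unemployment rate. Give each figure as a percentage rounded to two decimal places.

Labor force = 101.46 + 6.15 = 107.61 million.
Numerator = 6.15 + 1.17 + 3.04 = 10.36 million.
Denominator = 107.61 + 1.17 = 108.78 million.
Broad rate = 10.36 / 108.78 = 9.52%.
Headline unemployment rate = 6.15 / 107.61 = 5.72%.

Broad underutilization rate ≈ 9.52%; headline unemployment rate ≈ 5.72%.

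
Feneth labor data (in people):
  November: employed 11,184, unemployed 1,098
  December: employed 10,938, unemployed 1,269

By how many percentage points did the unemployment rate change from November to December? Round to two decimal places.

The unemployment rate changed by +1.46 percentage points.

November: labor force = 11,184 + 1,098 = 12,282; u = 1,098/12,282 = 8.94%.
December: labor force = 10,938 + 1,269 = 12,207; u = 1,269/12,207 = 10.40%.
Change = 10.40% − 8.94% = +1.46 pp.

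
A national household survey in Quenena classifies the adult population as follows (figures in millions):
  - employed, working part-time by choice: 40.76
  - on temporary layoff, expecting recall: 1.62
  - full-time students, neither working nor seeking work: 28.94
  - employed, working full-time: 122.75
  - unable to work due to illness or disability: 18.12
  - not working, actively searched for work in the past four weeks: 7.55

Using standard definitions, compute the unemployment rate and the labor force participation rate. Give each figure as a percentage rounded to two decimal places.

Unemployment rate ≈ 5.31%; labor force participation rate ≈ 78.58%.

Employed = 40.76 + 122.75 = 163.51 million.
Unemployed = 1.62 + 7.55 = 9.17 million (jobless and actively searching, or on temporary layoff).
Labor force = 163.51 + 9.17 = 172.68 million.
Not in labor force = 28.94 + 18.12 = 47.06 million (those not working and not actively searching are outside the labor force).
Civilian working-age population = 172.68 + 47.06 = 219.74 million.
Unemployment rate = 9.17 / 172.68 = 5.31%.
Labor force participation rate = 172.68 / 219.74 = 78.58%.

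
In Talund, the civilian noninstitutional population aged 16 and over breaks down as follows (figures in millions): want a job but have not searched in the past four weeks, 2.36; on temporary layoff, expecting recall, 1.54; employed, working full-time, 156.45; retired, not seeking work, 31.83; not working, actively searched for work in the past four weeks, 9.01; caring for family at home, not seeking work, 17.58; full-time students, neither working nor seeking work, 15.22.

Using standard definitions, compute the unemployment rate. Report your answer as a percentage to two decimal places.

Unemployment rate ≈ 6.32%.

Employed = 156.45 million.
Unemployed = 1.54 + 9.01 = 10.55 million (jobless and actively searching, or on temporary layoff).
Labor force = 156.45 + 10.55 = 167.00 million.
Unemployment rate = 10.55 / 167.00 = 6.32%.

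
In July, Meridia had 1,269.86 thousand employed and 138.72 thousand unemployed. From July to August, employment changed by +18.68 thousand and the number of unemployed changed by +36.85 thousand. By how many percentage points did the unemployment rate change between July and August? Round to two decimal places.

The unemployment rate changed by +2.14 percentage points.

July: labor force = 1,269.86 + 138.72 = 1,408.58; u = 138.72/1,408.58 = 9.85%.
August: labor force = 1,288.54 + 175.57 = 1,464.11; u = 175.57/1,464.11 = 11.99%.
Change = 11.99% − 9.85% = +2.14 pp.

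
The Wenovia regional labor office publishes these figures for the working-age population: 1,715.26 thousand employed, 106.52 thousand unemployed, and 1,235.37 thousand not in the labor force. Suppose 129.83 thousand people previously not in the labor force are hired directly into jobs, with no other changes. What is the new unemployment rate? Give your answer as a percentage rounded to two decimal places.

Initially, labor force = 1,715.26 + 106.52 = 1,821.78 thousand, so u = 106.52/1,821.78 = 5.85%.
After the change, employed and labor force both rise by 129.83; unemployed unchanged → E = 1,845.09, U = 106.52, labor force = 1,951.61 thousand.
New unemployment rate = 106.52 / 1,951.61 = 5.46%.

New unemployment rate ≈ 5.46%.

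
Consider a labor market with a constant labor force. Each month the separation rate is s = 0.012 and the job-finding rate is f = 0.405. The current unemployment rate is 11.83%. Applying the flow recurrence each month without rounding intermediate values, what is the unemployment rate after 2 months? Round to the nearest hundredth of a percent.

With a fixed labor force, u_{t+1} = u_t + s·(1−u_t) − f·u_t = u_t·(1−s−f) + s.
Here 1−s−f = 0.583 and s = 0.012.
u_1 = 0.118300 × 0.583 + 0.012 = 0.080969.
u_2 = 0.080969 × 0.583 + 0.012 = 0.059205.

Unemployment rate after two months ≈ 5.92%.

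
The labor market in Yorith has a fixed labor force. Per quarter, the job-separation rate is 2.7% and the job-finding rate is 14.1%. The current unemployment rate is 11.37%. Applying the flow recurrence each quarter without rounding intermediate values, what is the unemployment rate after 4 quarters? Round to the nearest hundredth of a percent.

With a fixed labor force, u_{t+1} = u_t + s·(1−u_t) − f·u_t = u_t·(1−s−f) + s.
Here 1−s−f = 0.832 and s = 0.027.
u_1 = 0.113700 × 0.832 + 0.027 = 0.121598.
u_2 = 0.121598 × 0.832 + 0.027 = 0.128170.
u_3 = 0.128170 × 0.832 + 0.027 = 0.133637.
u_4 = 0.133637 × 0.832 + 0.027 = 0.138186.

Unemployment rate after four quarters ≈ 13.82%.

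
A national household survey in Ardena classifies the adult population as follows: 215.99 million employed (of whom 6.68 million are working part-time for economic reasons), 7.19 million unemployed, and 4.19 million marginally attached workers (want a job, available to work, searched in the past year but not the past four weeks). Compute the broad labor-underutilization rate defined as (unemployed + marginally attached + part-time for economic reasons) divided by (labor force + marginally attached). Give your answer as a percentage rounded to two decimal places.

Labor force = 215.99 + 7.19 = 223.18 million.
Numerator = 7.19 + 4.19 + 6.68 = 18.06 million.
Denominator = 223.18 + 4.19 = 227.37 million.
Broad rate = 18.06 / 227.37 = 7.94%.

Broad underutilization rate ≈ 7.94%.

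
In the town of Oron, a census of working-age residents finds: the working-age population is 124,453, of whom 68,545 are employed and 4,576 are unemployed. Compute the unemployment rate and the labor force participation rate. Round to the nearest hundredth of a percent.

Unemployment rate ≈ 6.26%; labor force participation rate ≈ 58.75%.

Labor force = employed + unemployed = 68,545 + 4,576 = 73,121.
Unemployment rate = 4,576 / 73,121 = 6.26%.
Labor force participation rate = 73,121 / 124,453 = 58.75%.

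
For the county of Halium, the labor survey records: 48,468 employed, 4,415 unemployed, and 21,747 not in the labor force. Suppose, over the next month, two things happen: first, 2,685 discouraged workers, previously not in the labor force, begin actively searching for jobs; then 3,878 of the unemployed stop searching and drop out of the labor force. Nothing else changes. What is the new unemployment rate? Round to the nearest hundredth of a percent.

Initially, labor force = 48,468 + 4,415 = 52,883, so u = 4,415/52,883 = 8.35%.
After the first change, unemployed and labor force both rise by 2,685 → E = 48,468, U = 7,100, labor force = 55,568.
After the second change, unemployed and labor force both fall by 3,878 → E = 48,468, U = 3,222, labor force = 51,690.
New unemployment rate = 3,222 / 51,690 = 6.23%.

New unemployment rate ≈ 6.23%.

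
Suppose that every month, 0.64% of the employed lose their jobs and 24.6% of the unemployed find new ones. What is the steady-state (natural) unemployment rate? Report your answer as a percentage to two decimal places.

Steady-state unemployment rate ≈ 2.54%.

At steady state the flows balance: s·E = f·U, so U/(E+U) = s/(s+f).
u* = 0.64 / (0.64 + 24.6) = 0.64 / 25.24 = 2.54%.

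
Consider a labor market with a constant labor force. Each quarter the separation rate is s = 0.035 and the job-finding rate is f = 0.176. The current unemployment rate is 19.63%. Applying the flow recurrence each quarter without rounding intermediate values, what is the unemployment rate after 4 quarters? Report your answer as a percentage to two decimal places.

With a fixed labor force, u_{t+1} = u_t + s·(1−u_t) − f·u_t = u_t·(1−s−f) + s.
Here 1−s−f = 0.789 and s = 0.035.
u_1 = 0.196300 × 0.789 + 0.035 = 0.189881.
u_2 = 0.189881 × 0.789 + 0.035 = 0.184816.
u_3 = 0.184816 × 0.789 + 0.035 = 0.180820.
u_4 = 0.180820 × 0.789 + 0.035 = 0.177667.

Unemployment rate after four quarters ≈ 17.77%.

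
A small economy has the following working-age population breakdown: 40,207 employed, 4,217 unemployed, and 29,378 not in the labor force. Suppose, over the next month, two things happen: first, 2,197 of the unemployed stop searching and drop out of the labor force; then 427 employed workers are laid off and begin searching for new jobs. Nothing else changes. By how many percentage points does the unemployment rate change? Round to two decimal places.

The unemployment rate changes by −3.70 percentage points.

Initially, labor force = 40,207 + 4,217 = 44,424, so u = 4,217/44,424 = 9.49%.
After the first change, unemployed and labor force both fall by 2,197 → E = 40,207, U = 2,020, labor force = 42,227.
After the second change, employed falls and unemployed rises by 427; labor force unchanged → E = 39,780, U = 2,447, labor force = 42,227.
New unemployment rate = 2,447 / 42,227 = 5.79%.
Change = 5.79% − 9.49% = −3.70 percentage points.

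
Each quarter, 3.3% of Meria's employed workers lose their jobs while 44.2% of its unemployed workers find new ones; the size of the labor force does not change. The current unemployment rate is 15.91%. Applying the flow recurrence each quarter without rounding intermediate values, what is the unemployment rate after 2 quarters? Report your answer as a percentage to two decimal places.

With a fixed labor force, u_{t+1} = u_t + s·(1−u_t) − f·u_t = u_t·(1−s−f) + s.
Here 1−s−f = 0.525 and s = 0.033.
u_1 = 0.159100 × 0.525 + 0.033 = 0.116528.
u_2 = 0.116528 × 0.525 + 0.033 = 0.094177.

Unemployment rate after two quarters ≈ 9.42%.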